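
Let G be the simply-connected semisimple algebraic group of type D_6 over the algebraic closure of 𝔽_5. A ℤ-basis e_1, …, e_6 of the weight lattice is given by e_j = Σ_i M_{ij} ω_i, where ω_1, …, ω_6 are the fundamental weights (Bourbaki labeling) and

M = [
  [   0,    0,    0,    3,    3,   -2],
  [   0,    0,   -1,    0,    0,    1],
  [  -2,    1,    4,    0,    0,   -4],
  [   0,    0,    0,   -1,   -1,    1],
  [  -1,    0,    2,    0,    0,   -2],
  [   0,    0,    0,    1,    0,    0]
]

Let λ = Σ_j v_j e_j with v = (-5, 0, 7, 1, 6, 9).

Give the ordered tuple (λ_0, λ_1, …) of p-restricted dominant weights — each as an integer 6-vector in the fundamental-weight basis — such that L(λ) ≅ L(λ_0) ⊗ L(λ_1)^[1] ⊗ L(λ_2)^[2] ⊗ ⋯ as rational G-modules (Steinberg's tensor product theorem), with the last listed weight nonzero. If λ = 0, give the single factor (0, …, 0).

((3, 2, 2, 2, 1, 1),)

Compute c_i = Σ_j M_{ij} v_j with v = (-5, 0, 7, 1, 6, 9):
  c_1 = 0*-5 + 0*0 + 0*7 + 3*1 + 3*6 + -2*9 = 3
  c_2 = 0*-5 + 0*0 + -1*7 + 0*1 + 0*6 + 1*9 = 2
  c_3 = -2*-5 + 1*0 + 4*7 + 0*1 + 0*6 + -4*9 = 2
  c_4 = 0*-5 + 0*0 + 0*7 + -1*1 + -1*6 + 1*9 = 2
  c_5 = -1*-5 + 0*0 + 2*7 + 0*1 + 0*6 + -2*9 = 1
  c_6 = 0*-5 + 0*0 + 0*7 + 1*1 + 0*6 + 0*9 = 1
Writing each c_i in base p = 5:
  c_1 = 3 = 3·5^0
  c_2 = 2 = 2·5^0
  c_3 = 2 = 2·5^0
  c_4 = 2 = 2·5^0
  c_5 = 1 = 1·5^0
  c_6 = 1 = 1·5^0
λ_0 = (3, 2, 2, 2, 1, 1)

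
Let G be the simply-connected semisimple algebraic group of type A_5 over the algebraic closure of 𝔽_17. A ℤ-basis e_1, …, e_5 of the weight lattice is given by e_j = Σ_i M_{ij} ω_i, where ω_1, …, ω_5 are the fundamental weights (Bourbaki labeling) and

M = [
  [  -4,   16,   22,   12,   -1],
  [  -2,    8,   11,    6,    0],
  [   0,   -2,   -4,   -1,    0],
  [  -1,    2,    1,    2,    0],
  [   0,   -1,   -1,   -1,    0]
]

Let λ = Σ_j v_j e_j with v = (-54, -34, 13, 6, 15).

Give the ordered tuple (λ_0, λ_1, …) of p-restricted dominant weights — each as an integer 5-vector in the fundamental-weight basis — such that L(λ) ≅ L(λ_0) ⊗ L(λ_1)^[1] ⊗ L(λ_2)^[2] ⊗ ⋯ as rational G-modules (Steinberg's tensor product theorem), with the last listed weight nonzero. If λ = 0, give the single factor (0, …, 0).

((15, 15, 10, 11, 15),)

Change of basis e → ω: c = M·v where v = (-54, -34, 13, 6, 15):
  c_1 = -4*-54 + 16*-34 + 22*13 + 12*6 + -1*15 = 15
  c_2 = -2*-54 + 8*-34 + 11*13 + 6*6 + 0*15 = 15
  c_3 = 0*-54 + -2*-34 + -4*13 + -1*6 + 0*15 = 10
  c_4 = -1*-54 + 2*-34 + 1*13 + 2*6 + 0*15 = 11
  c_5 = 0*-54 + -1*-34 + -1*13 + -1*6 + 0*15 = 15
Expand coordinatewise in base 17:
  c_1 = 15 = 15·17^0
  c_2 = 15 = 15·17^0
  c_3 = 10 = 10·17^0
  c_4 = 11 = 11·17^0
  c_5 = 15 = 15·17^0
p-restricted factor λ_0 = (15, 15, 10, 11, 15)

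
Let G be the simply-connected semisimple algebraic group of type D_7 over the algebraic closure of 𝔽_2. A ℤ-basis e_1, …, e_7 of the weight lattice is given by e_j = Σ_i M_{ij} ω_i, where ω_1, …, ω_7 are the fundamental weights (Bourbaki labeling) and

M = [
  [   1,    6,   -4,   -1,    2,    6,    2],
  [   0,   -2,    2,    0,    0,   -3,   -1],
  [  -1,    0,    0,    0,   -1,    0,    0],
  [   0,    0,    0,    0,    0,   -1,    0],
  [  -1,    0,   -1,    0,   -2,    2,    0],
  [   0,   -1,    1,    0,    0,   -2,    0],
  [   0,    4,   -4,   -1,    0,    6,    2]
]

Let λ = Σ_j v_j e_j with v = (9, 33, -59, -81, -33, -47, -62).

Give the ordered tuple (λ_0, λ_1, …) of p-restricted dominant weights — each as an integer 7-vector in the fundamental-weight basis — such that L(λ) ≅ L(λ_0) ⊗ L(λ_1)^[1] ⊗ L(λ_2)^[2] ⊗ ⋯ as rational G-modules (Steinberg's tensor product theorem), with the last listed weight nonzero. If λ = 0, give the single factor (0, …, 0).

((0, 1, 0, 1, 0, 0, 1), (0, 1, 0, 1, 1, 1, 1), (1, 0, 0, 1, 1, 0, 0), (0, 0, 1, 1, 0, 0, 1), (1, 1, 1, 0, 1, 0, 0), (1, 0, 0, 1, 0, 0, 1))

Compute c_i = Σ_j M_{ij} v_j with v = (9, 33, -59, -81, -33, -47, -62):
  c_1 = 1·9 + 6·33 + (-4)·(-59) + (-1)·(-81) + (2)·(-33) + (6)·(-47) + (2)·(-62) = 52
  c_2 = 0·9 + (-2)·(33) + (2)·(-59) + (0)·(-81) + (0)·(-33) + (-3)·(-47) + (-1)·(-62) = 19
  c_3 = (-1)·(9) + 0·33 + (0)·(-59) + (0)·(-81) + (-1)·(-33) + (0)·(-47) + (0)·(-62) = 24
  c_4 = 0·9 + 0·33 + (0)·(-59) + (0)·(-81) + (0)·(-33) + (-1)·(-47) + (0)·(-62) = 47
  c_5 = (-1)·(9) + 0·33 + (-1)·(-59) + (0)·(-81) + (-2)·(-33) + (2)·(-47) + (0)·(-62) = 22
  c_6 = 0·9 + (-1)·(33) + (1)·(-59) + (0)·(-81) + (0)·(-33) + (-2)·(-47) + (0)·(-62) = 2
  c_7 = 0·9 + 4·33 + (-4)·(-59) + (-1)·(-81) + (0)·(-33) + (6)·(-47) + (2)·(-62) = 43
p = 2; digits c_i = Σ_j d_{ij}·2^j, 0 ≤ d_{ij} < 2:
  c_1 = 52 = 0·2^0 + 0·2^1 + 1·2^2 + 0·2^3 + 1·2^4 + 1·2^5
  c_2 = 19 = 1·2^0 + 1·2^1 + 0·2^2 + 0·2^3 + 1·2^4
  c_3 = 24 = 0·2^0 + 0·2^1 + 0·2^2 + 1·2^3 + 1·2^4
  c_4 = 47 = 1·2^0 + 1·2^1 + 1·2^2 + 1·2^3 + 0·2^4 + 1·2^5
  c_5 = 22 = 0·2^0 + 1·2^1 + 1·2^2 + 0·2^3 + 1·2^4
  c_6 = 2 = 0·2^0 + 1·2^1
  c_7 = 43 = 1·2^0 + 1·2^1 + 0·2^2 + 1·2^3 + 0·2^4 + 1·2^5
Factor λ_0 = (0, 1, 0, 1, 0, 0, 1)
Factor λ_1 = (0, 1, 0, 1, 1, 1, 1)
Factor λ_2 = (1, 0, 0, 1, 1, 0, 0)
Factor λ_3 = (0, 0, 1, 1, 0, 0, 1)
Factor λ_4 = (1, 1, 1, 0, 1, 0, 0)
Factor λ_5 = (1, 0, 0, 1, 0, 0, 1)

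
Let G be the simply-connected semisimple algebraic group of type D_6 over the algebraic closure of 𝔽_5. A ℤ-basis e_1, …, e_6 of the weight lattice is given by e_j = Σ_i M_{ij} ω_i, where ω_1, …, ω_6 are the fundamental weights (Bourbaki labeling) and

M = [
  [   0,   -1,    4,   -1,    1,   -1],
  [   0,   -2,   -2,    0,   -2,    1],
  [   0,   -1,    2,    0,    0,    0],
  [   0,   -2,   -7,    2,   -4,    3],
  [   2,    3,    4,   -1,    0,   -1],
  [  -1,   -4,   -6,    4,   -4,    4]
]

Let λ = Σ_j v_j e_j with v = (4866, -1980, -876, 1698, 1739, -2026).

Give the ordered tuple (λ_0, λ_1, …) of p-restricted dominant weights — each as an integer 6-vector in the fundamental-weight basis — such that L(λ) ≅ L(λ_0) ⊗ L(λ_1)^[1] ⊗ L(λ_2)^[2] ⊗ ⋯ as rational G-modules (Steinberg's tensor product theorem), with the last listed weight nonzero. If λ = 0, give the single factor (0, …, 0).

((3, 3, 3, 4, 1, 2), (3, 1, 0, 0, 3, 3), (1, 3, 4, 3, 4, 1), (4, 1, 1, 3, 4, 0))

Compute c_i = Σ_j M_{ij} v_j with v = (4866, -1980, -876, 1698, 1739, -2026):
  c_1 = 0·4866 + (-1)·(-1980) + (4)·(-876) + (-1)·(1698) + 1·1739 + (-1)·(-2026) = 543
  c_2 = 0·4866 + (-2)·(-1980) + (-2)·(-876) + 0·1698 + (-2)·(1739) + (1)·(-2026) = 208
  c_3 = 0·4866 + (-1)·(-1980) + (2)·(-876) + 0·1698 + 0·1739 + (0)·(-2026) = 228
  c_4 = 0·4866 + (-2)·(-1980) + (-7)·(-876) + 2·1698 + (-4)·(1739) + (3)·(-2026) = 454
  c_5 = 2·4866 + (3)·(-1980) + (4)·(-876) + (-1)·(1698) + 0·1739 + (-1)·(-2026) = 616
  c_6 = (-1)·(4866) + (-4)·(-1980) + (-6)·(-876) + 4·1698 + (-4)·(1739) + (4)·(-2026) = 42
Expand coordinatewise in base 5:
  c_1 = 543 = 3·5^0 + 3·5^1 + 1·5^2 + 4·5^3
  c_2 = 208 = 3·5^0 + 1·5^1 + 3·5^2 + 1·5^3
  c_3 = 228 = 3·5^0 + 0·5^1 + 4·5^2 + 1·5^3
  c_4 = 454 = 4·5^0 + 0·5^1 + 3·5^2 + 3·5^3
  c_5 = 616 = 1·5^0 + 3·5^1 + 4·5^2 + 4·5^3
  c_6 = 42 = 2·5^0 + 3·5^1 + 1·5^2
λ_0 = (3, 3, 3, 4, 1, 2)
λ_1 = (3, 1, 0, 0, 3, 3)
λ_2 = (1, 3, 4, 3, 4, 1)
λ_3 = (4, 1, 1, 3, 4, 0)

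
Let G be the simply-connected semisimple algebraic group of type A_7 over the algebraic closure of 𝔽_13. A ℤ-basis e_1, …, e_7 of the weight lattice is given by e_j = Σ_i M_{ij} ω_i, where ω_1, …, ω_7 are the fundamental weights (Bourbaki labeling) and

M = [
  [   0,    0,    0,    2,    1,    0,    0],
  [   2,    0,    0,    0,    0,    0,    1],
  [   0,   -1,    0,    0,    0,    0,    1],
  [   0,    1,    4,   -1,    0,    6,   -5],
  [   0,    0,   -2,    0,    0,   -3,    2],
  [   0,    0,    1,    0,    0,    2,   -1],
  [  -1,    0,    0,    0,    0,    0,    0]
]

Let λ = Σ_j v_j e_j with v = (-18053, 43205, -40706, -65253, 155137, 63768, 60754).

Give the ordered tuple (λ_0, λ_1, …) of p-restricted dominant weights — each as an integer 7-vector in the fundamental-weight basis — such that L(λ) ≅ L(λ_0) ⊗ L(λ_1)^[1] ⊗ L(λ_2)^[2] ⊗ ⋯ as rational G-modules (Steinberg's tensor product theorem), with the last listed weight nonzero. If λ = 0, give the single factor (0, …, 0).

Converting to the ω-basis (c_i = row i of M dotted with v = (-18053, 43205, -40706, -65253, 155137, 63768, 60754)):
  c_1 = (0)·(-18053) + (0)·(43205) + (0)·(-40706) + (2)·(-65253) + (1)·(155137) + (0)·(63768) + (0)·(60754) = 24631
  c_2 = (2)·(-18053) + (0)·(43205) + (0)·(-40706) + (0)·(-65253) + (0)·(155137) + (0)·(63768) + (1)·(60754) = 24648
  c_3 = (0)·(-18053) + (-1)·(43205) + (0)·(-40706) + (0)·(-65253) + (0)·(155137) + (0)·(63768) + (1)·(60754) = 17549
  c_4 = (0)·(-18053) + (1)·(43205) + (4)·(-40706) + (-1)·(-65253) + (0)·(155137) + (6)·(63768) + (-5)·(60754) = 24472
  c_5 = (0)·(-18053) + (0)·(43205) + (-2)·(-40706) + (0)·(-65253) + (0)·(155137) + (-3)·(63768) + (2)·(60754) = 11616
  c_6 = (0)·(-18053) + (0)·(43205) + (1)·(-40706) + (0)·(-65253) + (0)·(155137) + (2)·(63768) + (-1)·(60754) = 26076
  c_7 = (-1)·(-18053) + (0)·(43205) + (0)·(-40706) + (0)·(-65253) + (0)·(155137) + (0)·(63768) + (0)·(60754) = 18053
p = 13; digits c_i = Σ_j d_{ij}·13^j, 0 ≤ d_{ij} < 13:
  c_1 = 24631 = 9·13^0 + 9·13^1 + 2·13^2 + 11·13^3
  c_2 = 24648 = 0·13^0 + 11·13^1 + 2·13^2 + 11·13^3
  c_3 = 17549 = 12·13^0 + 10·13^1 + 12·13^2 + 7·13^3
  c_4 = 24472 = 6·13^0 + 10·13^1 + 1·13^2 + 11·13^3
  c_5 = 11616 = 7·13^0 + 9·13^1 + 3·13^2 + 5·13^3
  c_6 = 26076 = 11·13^0 + 3·13^1 + 11·13^2 + 11·13^3
  c_7 = 18053 = 9·13^0 + 10·13^1 + 2·13^2 + 8·13^3
λ_0 = (9, 0, 12, 6, 7, 11, 9)
λ_1 = (9, 11, 10, 10, 9, 3, 10)
λ_2 = (2, 2, 12, 1, 3, 11, 2)
λ_3 = (11, 11, 7, 11, 5, 11, 8)

((9, 0, 12, 6, 7, 11, 9), (9, 11, 10, 10, 9, 3, 10), (2, 2, 12, 1, 3, 11, 2), (11, 11, 7, 11, 5, 11, 8))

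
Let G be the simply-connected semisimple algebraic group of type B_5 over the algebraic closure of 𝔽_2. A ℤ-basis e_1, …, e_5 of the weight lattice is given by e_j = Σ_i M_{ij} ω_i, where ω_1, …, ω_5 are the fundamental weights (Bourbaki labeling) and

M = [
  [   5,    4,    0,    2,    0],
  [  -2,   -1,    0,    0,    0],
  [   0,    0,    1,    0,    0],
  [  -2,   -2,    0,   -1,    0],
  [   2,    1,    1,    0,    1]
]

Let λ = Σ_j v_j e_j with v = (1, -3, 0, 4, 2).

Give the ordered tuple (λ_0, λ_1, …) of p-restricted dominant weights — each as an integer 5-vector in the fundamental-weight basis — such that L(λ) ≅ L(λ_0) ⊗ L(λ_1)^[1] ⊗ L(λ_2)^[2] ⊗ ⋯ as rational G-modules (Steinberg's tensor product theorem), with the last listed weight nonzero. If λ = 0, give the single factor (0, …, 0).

ω-coordinates c = M·v, v = (1, -3, 0, 4, 2):
  c_1 = (5)·(1) + (4)·(-3) + (0)·(0) + (2)·(4) + (0)·(2) = 1
  c_2 = (-2)·(1) + (-1)·(-3) + (0)·(0) + (0)·(4) + (0)·(2) = 1
  c_3 = (0)·(1) + (0)·(-3) + (1)·(0) + (0)·(4) + (0)·(2) = 0
  c_4 = (-2)·(1) + (-2)·(-3) + (0)·(0) + (-1)·(4) + (0)·(2) = 0
  c_5 = (2)·(1) + (1)·(-3) + (1)·(0) + (0)·(4) + (1)·(2) = 1
Writing each c_i in base p = 2:
  c_1 = 1 = 1·2^0
  c_2 = 1 = 1·2^0
  c_3 = 0
  c_4 = 0
  c_5 = 1 = 1·2^0
p-restricted factor λ_0 = (1, 1, 0, 0, 1)

((1, 1, 0, 0, 1),)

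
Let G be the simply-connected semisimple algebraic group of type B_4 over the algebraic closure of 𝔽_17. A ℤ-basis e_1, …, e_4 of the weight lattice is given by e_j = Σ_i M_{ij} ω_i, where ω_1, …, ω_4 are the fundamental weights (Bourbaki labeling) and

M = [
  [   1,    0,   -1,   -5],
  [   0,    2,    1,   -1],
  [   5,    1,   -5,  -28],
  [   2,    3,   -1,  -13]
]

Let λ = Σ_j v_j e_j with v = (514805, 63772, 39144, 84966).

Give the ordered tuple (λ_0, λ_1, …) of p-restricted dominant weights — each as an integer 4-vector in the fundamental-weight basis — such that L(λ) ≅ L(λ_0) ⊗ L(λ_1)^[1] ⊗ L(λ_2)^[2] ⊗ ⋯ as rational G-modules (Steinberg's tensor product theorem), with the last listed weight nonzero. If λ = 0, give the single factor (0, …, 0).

ω-coordinates c = M·v, v = (514805, 63772, 39144, 84966):
  c_1 = (1)·(514805) + (0)·(63772) + (-1)·(39144) + (-5)·(84966) = 50831
  c_2 = (0)·(514805) + (2)·(63772) + (1)·(39144) + (-1)·(84966) = 81722
  c_3 = (5)·(514805) + (1)·(63772) + (-5)·(39144) + (-28)·(84966) = 63029
  c_4 = (2)·(514805) + (3)·(63772) + (-1)·(39144) + (-13)·(84966) = 77224
p = 17; digits c_i = Σ_j d_{ij}·17^j, 0 ≤ d_{ij} < 17:
  c_1 = 50831 = 1·17^0 + 15·17^1 + 5·17^2 + 10·17^3
  c_2 = 81722 = 3·17^0 + 13·17^1 + 10·17^2 + 16·17^3
  c_3 = 63029 = 10·17^0 + 1·17^1 + 14·17^2 + 12·17^3
  c_4 = 77224 = 10·17^0 + 3·17^1 + 12·17^2 + 15·17^3
p-restricted factor λ_0 = (1, 3, 10, 10)
p-restricted factor λ_1 = (15, 13, 1, 3)
p-restricted factor λ_2 = (5, 10, 14, 12)
p-restricted factor λ_3 = (10, 16, 12, 15)

((1, 3, 10, 10), (15, 13, 1, 3), (5, 10, 14, 12), (10, 16, 12, 15))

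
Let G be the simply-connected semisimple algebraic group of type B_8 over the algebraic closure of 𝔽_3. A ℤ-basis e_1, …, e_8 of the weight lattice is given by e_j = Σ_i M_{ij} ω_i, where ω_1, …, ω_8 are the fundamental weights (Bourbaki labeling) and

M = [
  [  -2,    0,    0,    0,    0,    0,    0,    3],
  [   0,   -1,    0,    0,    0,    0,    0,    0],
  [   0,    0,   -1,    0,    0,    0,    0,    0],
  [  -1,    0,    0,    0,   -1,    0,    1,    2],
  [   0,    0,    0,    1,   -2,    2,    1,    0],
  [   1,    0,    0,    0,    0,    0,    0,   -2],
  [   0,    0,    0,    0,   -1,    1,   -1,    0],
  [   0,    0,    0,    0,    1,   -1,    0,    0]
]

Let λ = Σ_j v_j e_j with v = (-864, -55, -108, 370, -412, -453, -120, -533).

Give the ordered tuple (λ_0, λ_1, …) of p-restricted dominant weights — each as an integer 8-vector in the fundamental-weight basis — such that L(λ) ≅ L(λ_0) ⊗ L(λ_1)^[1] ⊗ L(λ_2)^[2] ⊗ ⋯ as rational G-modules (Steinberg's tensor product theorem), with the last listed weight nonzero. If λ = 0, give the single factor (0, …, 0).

((0, 1, 0, 0, 0, 1, 1, 2), (1, 0, 0, 0, 2, 1, 2, 1), (2, 0, 0, 1, 0, 1, 2, 1), (1, 2, 1, 0, 0, 1, 2, 1), (1, 0, 1, 1, 2, 2, 0, 0))

Converting to the ω-basis (c_i = row i of M dotted with v = (-864, -55, -108, 370, -412, -453, -120, -533)):
  c_1 = -2*-864 + 0*-55 + 0*-108 + 0*370 + 0*-412 + 0*-453 + 0*-120 + 3*-533 = 129
  c_2 = 0*-864 + -1*-55 + 0*-108 + 0*370 + 0*-412 + 0*-453 + 0*-120 + 0*-533 = 55
  c_3 = 0*-864 + 0*-55 + -1*-108 + 0*370 + 0*-412 + 0*-453 + 0*-120 + 0*-533 = 108
  c_4 = -1*-864 + 0*-55 + 0*-108 + 0*370 + -1*-412 + 0*-453 + 1*-120 + 2*-533 = 90
  c_5 = 0*-864 + 0*-55 + 0*-108 + 1*370 + -2*-412 + 2*-453 + 1*-120 + 0*-533 = 168
  c_6 = 1*-864 + 0*-55 + 0*-108 + 0*370 + 0*-412 + 0*-453 + 0*-120 + -2*-533 = 202
  c_7 = 0*-864 + 0*-55 + 0*-108 + 0*370 + -1*-412 + 1*-453 + -1*-120 + 0*-533 = 79
  c_8 = 0*-864 + 0*-55 + 0*-108 + 0*370 + 1*-412 + -1*-453 + 0*-120 + 0*-533 = 41
p = 3; digits c_i = Σ_j d_{ij}·3^j, 0 ≤ d_{ij} < 3:
  c_1 = 129 = 0·3^0 + 1·3^1 + 2·3^2 + 1·3^3 + 1·3^4
  c_2 = 55 = 1·3^0 + 0·3^1 + 0·3^2 + 2·3^3
  c_3 = 108 = 0·3^0 + 0·3^1 + 0·3^2 + 1·3^3 + 1·3^4
  c_4 = 90 = 0·3^0 + 0·3^1 + 1·3^2 + 0·3^3 + 1·3^4
  c_5 = 168 = 0·3^0 + 2·3^1 + 0·3^2 + 0·3^3 + 2·3^4
  c_6 = 202 = 1·3^0 + 1·3^1 + 1·3^2 + 1·3^3 + 2·3^4
  c_7 = 79 = 1·3^0 + 2·3^1 + 2·3^2 + 2·3^3
  c_8 = 41 = 2·3^0 + 1·3^1 + 1·3^2 + 1·3^3
Factor λ_0 = (0, 1, 0, 0, 0, 1, 1, 2)
Factor λ_1 = (1, 0, 0, 0, 2, 1, 2, 1)
Factor λ_2 = (2, 0, 0, 1, 0, 1, 2, 1)
Factor λ_3 = (1, 2, 1, 0, 0, 1, 2, 1)
Factor λ_4 = (1, 0, 1, 1, 2, 2, 0, 0)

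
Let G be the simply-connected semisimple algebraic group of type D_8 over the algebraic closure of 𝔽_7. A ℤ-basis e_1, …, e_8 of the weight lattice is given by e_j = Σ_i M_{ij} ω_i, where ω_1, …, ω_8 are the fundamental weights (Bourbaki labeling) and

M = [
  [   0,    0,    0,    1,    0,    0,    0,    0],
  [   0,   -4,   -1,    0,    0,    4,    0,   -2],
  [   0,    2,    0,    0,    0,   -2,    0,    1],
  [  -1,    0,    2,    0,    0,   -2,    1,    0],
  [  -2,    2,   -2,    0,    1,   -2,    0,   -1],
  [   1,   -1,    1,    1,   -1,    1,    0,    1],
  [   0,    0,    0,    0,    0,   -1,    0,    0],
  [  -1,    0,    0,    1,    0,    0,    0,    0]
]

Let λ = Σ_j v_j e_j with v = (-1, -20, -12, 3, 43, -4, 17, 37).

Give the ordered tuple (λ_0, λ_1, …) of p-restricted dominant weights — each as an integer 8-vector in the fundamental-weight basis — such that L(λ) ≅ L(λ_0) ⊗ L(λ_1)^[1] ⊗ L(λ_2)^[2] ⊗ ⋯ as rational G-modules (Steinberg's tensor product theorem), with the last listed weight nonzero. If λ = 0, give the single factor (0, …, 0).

((3, 2, 5, 2, 0, 0, 4, 4),)

Change of basis e → ω: c = M·v where v = (-1, -20, -12, 3, 43, -4, 17, 37):
  c_1 = (0)·(-1) + (0)·(-20) + (0)·(-12) + (1)·(3) + (0)·(43) + (0)·(-4) + (0)·(17) + (0)·(37) = 3
  c_2 = (0)·(-1) + (-4)·(-20) + (-1)·(-12) + (0)·(3) + (0)·(43) + (4)·(-4) + (0)·(17) + (-2)·(37) = 2
  c_3 = (0)·(-1) + (2)·(-20) + (0)·(-12) + (0)·(3) + (0)·(43) + (-2)·(-4) + (0)·(17) + (1)·(37) = 5
  c_4 = (-1)·(-1) + (0)·(-20) + (2)·(-12) + (0)·(3) + (0)·(43) + (-2)·(-4) + (1)·(17) + (0)·(37) = 2
  c_5 = (-2)·(-1) + (2)·(-20) + (-2)·(-12) + (0)·(3) + (1)·(43) + (-2)·(-4) + (0)·(17) + (-1)·(37) = 0
  c_6 = (1)·(-1) + (-1)·(-20) + (1)·(-12) + (1)·(3) + (-1)·(43) + (1)·(-4) + (0)·(17) + (1)·(37) = 0
  c_7 = (0)·(-1) + (0)·(-20) + (0)·(-12) + (0)·(3) + (0)·(43) + (-1)·(-4) + (0)·(17) + (0)·(37) = 4
  c_8 = (-1)·(-1) + (0)·(-20) + (0)·(-12) + (1)·(3) + (0)·(43) + (0)·(-4) + (0)·(17) + (0)·(37) = 4
Writing each c_i in base p = 7:
  c_1 = 3 = 3·7^0
  c_2 = 2 = 2·7^0
  c_3 = 5 = 5·7^0
  c_4 = 2 = 2·7^0
  c_5 = 0
  c_6 = 0
  c_7 = 4 = 4·7^0
  c_8 = 4 = 4·7^0
p-restricted factor λ_0 = (3, 2, 5, 2, 0, 0, 4, 4)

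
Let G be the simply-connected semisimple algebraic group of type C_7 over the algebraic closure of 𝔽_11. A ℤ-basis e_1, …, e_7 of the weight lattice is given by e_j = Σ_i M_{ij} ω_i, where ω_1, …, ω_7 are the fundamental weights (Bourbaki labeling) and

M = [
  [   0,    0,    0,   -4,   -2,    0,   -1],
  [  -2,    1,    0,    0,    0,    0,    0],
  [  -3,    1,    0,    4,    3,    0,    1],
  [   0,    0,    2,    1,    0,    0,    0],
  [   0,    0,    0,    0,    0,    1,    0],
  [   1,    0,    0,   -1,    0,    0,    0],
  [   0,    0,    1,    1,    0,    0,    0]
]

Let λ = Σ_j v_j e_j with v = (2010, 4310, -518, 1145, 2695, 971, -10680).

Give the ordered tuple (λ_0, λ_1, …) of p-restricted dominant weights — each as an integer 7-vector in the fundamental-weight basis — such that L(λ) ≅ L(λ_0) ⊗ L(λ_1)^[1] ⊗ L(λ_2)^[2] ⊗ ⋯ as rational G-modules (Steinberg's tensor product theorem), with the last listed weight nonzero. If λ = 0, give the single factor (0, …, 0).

ω-coordinates c = M·v, v = (2010, 4310, -518, 1145, 2695, 971, -10680):
  c_1 = 0·2010 + 0·4310 + (0)·(-518) + (-4)·(1145) + (-2)·(2695) + 0·971 + (-1)·(-10680) = 710
  c_2 = (-2)·(2010) + 1·4310 + (0)·(-518) + 0·1145 + 0·2695 + 0·971 + (0)·(-10680) = 290
  c_3 = (-3)·(2010) + 1·4310 + (0)·(-518) + 4·1145 + 3·2695 + 0·971 + (1)·(-10680) = 265
  c_4 = 0·2010 + 0·4310 + (2)·(-518) + 1·1145 + 0·2695 + 0·971 + (0)·(-10680) = 109
  c_5 = 0·2010 + 0·4310 + (0)·(-518) + 0·1145 + 0·2695 + 1·971 + (0)·(-10680) = 971
  c_6 = 1·2010 + 0·4310 + (0)·(-518) + (-1)·(1145) + 0·2695 + 0·971 + (0)·(-10680) = 865
  c_7 = 0·2010 + 0·4310 + (1)·(-518) + 1·1145 + 0·2695 + 0·971 + (0)·(-10680) = 627
Base-11 expansion of each c_i:
  c_1 = 710 = 6·11^0 + 9·11^1 + 5·11^2
  c_2 = 290 = 4·11^0 + 4·11^1 + 2·11^2
  c_3 = 265 = 1·11^0 + 2·11^1 + 2·11^2
  c_4 = 109 = 10·11^0 + 9·11^1
  c_5 = 971 = 3·11^0 + 0·11^1 + 8·11^2
  c_6 = 865 = 7·11^0 + 1·11^1 + 7·11^2
  c_7 = 627 = 0·11^0 + 2·11^1 + 5·11^2
p-restricted factor λ_0 = (6, 4, 1, 10, 3, 7, 0)
p-restricted factor λ_1 = (9, 4, 2, 9, 0, 1, 2)
p-restricted factor λ_2 = (5, 2, 2, 0, 8, 7, 5)

((6, 4, 1, 10, 3, 7, 0), (9, 4, 2, 9, 0, 1, 2), (5, 2, 2, 0, 8, 7, 5))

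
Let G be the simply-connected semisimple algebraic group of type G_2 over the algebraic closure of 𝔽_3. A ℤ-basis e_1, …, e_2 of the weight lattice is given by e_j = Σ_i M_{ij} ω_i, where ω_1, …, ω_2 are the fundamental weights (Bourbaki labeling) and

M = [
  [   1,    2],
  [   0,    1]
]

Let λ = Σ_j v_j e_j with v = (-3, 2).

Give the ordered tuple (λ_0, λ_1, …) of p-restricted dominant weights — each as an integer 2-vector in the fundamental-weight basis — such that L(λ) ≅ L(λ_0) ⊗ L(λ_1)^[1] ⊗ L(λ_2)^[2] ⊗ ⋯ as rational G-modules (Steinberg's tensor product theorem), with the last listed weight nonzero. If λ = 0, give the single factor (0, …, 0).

Compute c_i = Σ_j M_{ij} v_j with v = (-3, 2):
  c_1 = (1)·(-3) + (2)·(2) = 1
  c_2 = (0)·(-3) + (1)·(2) = 2
Writing each c_i in base p = 3:
  c_1 = 1 = 1·3^0
  c_2 = 2 = 2·3^0
p-restricted factor λ_0 = (1, 2)

((1, 2),)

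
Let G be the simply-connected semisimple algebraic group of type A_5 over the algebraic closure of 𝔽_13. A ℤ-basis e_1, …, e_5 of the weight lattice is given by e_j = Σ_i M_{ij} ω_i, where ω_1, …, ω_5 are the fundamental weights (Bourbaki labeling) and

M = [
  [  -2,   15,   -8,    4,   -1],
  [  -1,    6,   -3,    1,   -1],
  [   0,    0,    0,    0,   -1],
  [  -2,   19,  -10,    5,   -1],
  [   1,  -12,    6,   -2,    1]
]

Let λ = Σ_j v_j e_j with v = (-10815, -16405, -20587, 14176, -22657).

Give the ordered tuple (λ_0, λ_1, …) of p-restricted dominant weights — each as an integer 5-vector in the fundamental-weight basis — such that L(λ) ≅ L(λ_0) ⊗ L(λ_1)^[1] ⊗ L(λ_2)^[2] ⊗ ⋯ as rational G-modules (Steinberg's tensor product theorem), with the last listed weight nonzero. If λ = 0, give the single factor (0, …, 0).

Change of basis e → ω: c = M·v where v = (-10815, -16405, -20587, 14176, -22657):
  c_1 = (-2)·(-10815) + (15)·(-16405) + (-8)·(-20587) + (4)·(14176) + (-1)·(-22657) = 19612
  c_2 = (-1)·(-10815) + (6)·(-16405) + (-3)·(-20587) + (1)·(14176) + (-1)·(-22657) = 10979
  c_3 = (0)·(-10815) + (0)·(-16405) + (0)·(-20587) + (0)·(14176) + (-1)·(-22657) = 22657
  c_4 = (-2)·(-10815) + (19)·(-16405) + (-10)·(-20587) + (5)·(14176) + (-1)·(-22657) = 9342
  c_5 = (1)·(-10815) + (-12)·(-16405) + (6)·(-20587) + (-2)·(14176) + (1)·(-22657) = 11514
p = 13; digits c_i = Σ_j d_{ij}·13^j, 0 ≤ d_{ij} < 13:
  c_1 = 19612 = 8·13^0 + 0·13^1 + 12·13^2 + 8·13^3
  c_2 = 10979 = 7·13^0 + 12·13^1 + 12·13^2 + 4·13^3
  c_3 = 22657 = 11·13^0 + 0·13^1 + 4·13^2 + 10·13^3
  c_4 = 9342 = 8·13^0 + 3·13^1 + 3·13^2 + 4·13^3
  c_5 = 11514 = 9·13^0 + 1·13^1 + 3·13^2 + 5·13^3
p-restricted factor λ_0 = (8, 7, 11, 8, 9)
p-restricted factor λ_1 = (0, 12, 0, 3, 1)
p-restricted factor λ_2 = (12, 12, 4, 3, 3)
p-restricted factor λ_3 = (8, 4, 10, 4, 5)

((8, 7, 11, 8, 9), (0, 12, 0, 3, 1), (12, 12, 4, 3, 3), (8, 4, 10, 4, 5))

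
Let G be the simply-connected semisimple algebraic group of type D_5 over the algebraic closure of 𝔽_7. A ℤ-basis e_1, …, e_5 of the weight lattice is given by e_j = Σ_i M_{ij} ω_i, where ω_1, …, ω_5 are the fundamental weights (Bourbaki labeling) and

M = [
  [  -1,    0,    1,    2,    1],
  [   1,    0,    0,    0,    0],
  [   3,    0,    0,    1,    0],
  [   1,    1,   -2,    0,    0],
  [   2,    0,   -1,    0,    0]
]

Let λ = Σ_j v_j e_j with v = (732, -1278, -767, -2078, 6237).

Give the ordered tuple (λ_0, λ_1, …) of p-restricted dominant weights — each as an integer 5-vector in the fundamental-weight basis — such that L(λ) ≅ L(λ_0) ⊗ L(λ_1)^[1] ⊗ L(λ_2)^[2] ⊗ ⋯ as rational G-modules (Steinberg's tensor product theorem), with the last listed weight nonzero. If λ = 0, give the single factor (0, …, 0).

((1, 4, 6, 1, 5), (6, 6, 2, 1, 3), (4, 0, 2, 6, 3), (1, 2, 0, 2, 6))

Compute c_i = Σ_j M_{ij} v_j with v = (732, -1278, -767, -2078, 6237):
  c_1 = (-1)·(732) + (0)·(-1278) + (1)·(-767) + (2)·(-2078) + (1)·(6237) = 582
  c_2 = (1)·(732) + (0)·(-1278) + (0)·(-767) + (0)·(-2078) + (0)·(6237) = 732
  c_3 = (3)·(732) + (0)·(-1278) + (0)·(-767) + (1)·(-2078) + (0)·(6237) = 118
  c_4 = (1)·(732) + (1)·(-1278) + (-2)·(-767) + (0)·(-2078) + (0)·(6237) = 988
  c_5 = (2)·(732) + (0)·(-1278) + (-1)·(-767) + (0)·(-2078) + (0)·(6237) = 2231
Base-7 expansion of each c_i:
  c_1 = 582 = 1·7^0 + 6·7^1 + 4·7^2 + 1·7^3
  c_2 = 732 = 4·7^0 + 6·7^1 + 0·7^2 + 2·7^3
  c_3 = 118 = 6·7^0 + 2·7^1 + 2·7^2
  c_4 = 988 = 1·7^0 + 1·7^1 + 6·7^2 + 2·7^3
  c_5 = 2231 = 5·7^0 + 3·7^1 + 3·7^2 + 6·7^3
λ_0 = (1, 4, 6, 1, 5)
λ_1 = (6, 6, 2, 1, 3)
λ_2 = (4, 0, 2, 6, 3)
λ_3 = (1, 2, 0, 2, 6)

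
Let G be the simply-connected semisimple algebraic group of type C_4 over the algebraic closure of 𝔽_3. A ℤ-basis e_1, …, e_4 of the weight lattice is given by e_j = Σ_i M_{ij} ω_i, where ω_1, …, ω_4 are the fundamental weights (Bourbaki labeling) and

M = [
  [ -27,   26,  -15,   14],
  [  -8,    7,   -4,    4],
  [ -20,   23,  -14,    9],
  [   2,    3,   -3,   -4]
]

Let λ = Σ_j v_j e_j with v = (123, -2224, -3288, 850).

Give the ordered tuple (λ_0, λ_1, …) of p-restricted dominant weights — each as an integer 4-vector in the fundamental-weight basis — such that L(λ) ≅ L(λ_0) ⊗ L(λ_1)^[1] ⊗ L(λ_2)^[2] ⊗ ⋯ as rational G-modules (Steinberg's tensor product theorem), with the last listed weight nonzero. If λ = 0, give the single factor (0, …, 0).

In the fundamental-weight basis, λ has coordinates c = M·v (v = (123, -2224, -3288, 850)):
  c_1 = (-27)·(123) + (26)·(-2224) + (-15)·(-3288) + 14·850 = 75
  c_2 = (-8)·(123) + (7)·(-2224) + (-4)·(-3288) + 4·850 = 0
  c_3 = (-20)·(123) + (23)·(-2224) + (-14)·(-3288) + 9·850 = 70
  c_4 = 2·123 + (3)·(-2224) + (-3)·(-3288) + (-4)·(850) = 38
Expand coordinatewise in base 3:
  c_1 = 75 = 0·3^0 + 1·3^1 + 2·3^2 + 2·3^3
  c_2 = 0
  c_3 = 70 = 1·3^0 + 2·3^1 + 1·3^2 + 2·3^3
  c_4 = 38 = 2·3^0 + 0·3^1 + 1·3^2 + 1·3^3
Factor λ_0 = (0, 0, 1, 2)
Factor λ_1 = (1, 0, 2, 0)
Factor λ_2 = (2, 0, 1, 1)
Factor λ_3 = (2, 0, 2, 1)

((0, 0, 1, 2), (1, 0, 2, 0), (2, 0, 1, 1), (2, 0, 2, 1))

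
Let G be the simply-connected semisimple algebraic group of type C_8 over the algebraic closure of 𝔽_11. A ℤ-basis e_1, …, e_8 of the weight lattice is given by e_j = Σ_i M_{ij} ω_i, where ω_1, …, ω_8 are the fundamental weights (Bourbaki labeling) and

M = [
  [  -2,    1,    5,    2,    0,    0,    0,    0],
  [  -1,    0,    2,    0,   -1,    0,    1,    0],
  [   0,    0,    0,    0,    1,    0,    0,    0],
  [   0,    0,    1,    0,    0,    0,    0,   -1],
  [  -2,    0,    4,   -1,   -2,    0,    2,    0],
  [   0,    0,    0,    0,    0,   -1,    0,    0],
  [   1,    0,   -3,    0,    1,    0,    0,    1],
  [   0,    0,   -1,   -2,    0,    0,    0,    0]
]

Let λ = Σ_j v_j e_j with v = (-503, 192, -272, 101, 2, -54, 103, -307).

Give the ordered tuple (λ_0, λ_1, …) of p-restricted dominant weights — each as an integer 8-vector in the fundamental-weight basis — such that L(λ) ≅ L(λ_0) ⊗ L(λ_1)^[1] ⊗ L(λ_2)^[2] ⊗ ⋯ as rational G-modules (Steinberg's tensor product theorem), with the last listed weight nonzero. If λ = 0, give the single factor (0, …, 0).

((7, 5, 2, 2, 8, 10, 8, 4), (3, 5, 0, 3, 1, 4, 0, 6))

Change of basis e → ω: c = M·v where v = (-503, 192, -272, 101, 2, -54, 103, -307):
  c_1 = -2*-503 + 1*192 + 5*-272 + 2*101 + 0*2 + 0*-54 + 0*103 + 0*-307 = 40
  c_2 = -1*-503 + 0*192 + 2*-272 + 0*101 + -1*2 + 0*-54 + 1*103 + 0*-307 = 60
  c_3 = 0*-503 + 0*192 + 0*-272 + 0*101 + 1*2 + 0*-54 + 0*103 + 0*-307 = 2
  c_4 = 0*-503 + 0*192 + 1*-272 + 0*101 + 0*2 + 0*-54 + 0*103 + -1*-307 = 35
  c_5 = -2*-503 + 0*192 + 4*-272 + -1*101 + -2*2 + 0*-54 + 2*103 + 0*-307 = 19
  c_6 = 0*-503 + 0*192 + 0*-272 + 0*101 + 0*2 + -1*-54 + 0*103 + 0*-307 = 54
  c_7 = 1*-503 + 0*192 + -3*-272 + 0*101 + 1*2 + 0*-54 + 0*103 + 1*-307 = 8
  c_8 = 0*-503 + 0*192 + -1*-272 + -2*101 + 0*2 + 0*-54 + 0*103 + 0*-307 = 70
p = 11; digits c_i = Σ_j d_{ij}·11^j, 0 ≤ d_{ij} < 11:
  c_1 = 40 = 7·11^0 + 3·11^1
  c_2 = 60 = 5·11^0 + 5·11^1
  c_3 = 2 = 2·11^0
  c_4 = 35 = 2·11^0 + 3·11^1
  c_5 = 19 = 8·11^0 + 1·11^1
  c_6 = 54 = 10·11^0 + 4·11^1
  c_7 = 8 = 8·11^0
  c_8 = 70 = 4·11^0 + 6·11^1
Factor λ_0 = (7, 5, 2, 2, 8, 10, 8, 4)
Factor λ_1 = (3, 5, 0, 3, 1, 4, 0, 6)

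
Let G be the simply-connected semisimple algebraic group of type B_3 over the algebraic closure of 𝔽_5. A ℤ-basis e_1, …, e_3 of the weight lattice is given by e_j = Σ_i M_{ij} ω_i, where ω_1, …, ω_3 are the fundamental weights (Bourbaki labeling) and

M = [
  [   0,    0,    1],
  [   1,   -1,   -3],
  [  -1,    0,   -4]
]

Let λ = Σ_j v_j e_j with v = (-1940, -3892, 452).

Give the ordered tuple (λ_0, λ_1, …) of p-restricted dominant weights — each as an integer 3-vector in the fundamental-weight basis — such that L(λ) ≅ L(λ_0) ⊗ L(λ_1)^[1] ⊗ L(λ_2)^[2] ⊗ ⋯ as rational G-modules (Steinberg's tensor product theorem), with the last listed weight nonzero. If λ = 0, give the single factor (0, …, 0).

((2, 1, 2), (0, 4, 1), (3, 3, 0), (3, 4, 1))

ω-coordinates c = M·v, v = (-1940, -3892, 452):
  c_1 = 0*-1940 + 0*-3892 + 1*452 = 452
  c_2 = 1*-1940 + -1*-3892 + -3*452 = 596
  c_3 = -1*-1940 + 0*-3892 + -4*452 = 132
Base-5 expansion of each c_i:
  c_1 = 452 = 2·5^0 + 0·5^1 + 3·5^2 + 3·5^3
  c_2 = 596 = 1·5^0 + 4·5^1 + 3·5^2 + 4·5^3
  c_3 = 132 = 2·5^0 + 1·5^1 + 0·5^2 + 1·5^3
Factor λ_0 = (2, 1, 2)
Factor λ_1 = (0, 4, 1)
Factor λ_2 = (3, 3, 0)
Factor λ_3 = (3, 4, 1)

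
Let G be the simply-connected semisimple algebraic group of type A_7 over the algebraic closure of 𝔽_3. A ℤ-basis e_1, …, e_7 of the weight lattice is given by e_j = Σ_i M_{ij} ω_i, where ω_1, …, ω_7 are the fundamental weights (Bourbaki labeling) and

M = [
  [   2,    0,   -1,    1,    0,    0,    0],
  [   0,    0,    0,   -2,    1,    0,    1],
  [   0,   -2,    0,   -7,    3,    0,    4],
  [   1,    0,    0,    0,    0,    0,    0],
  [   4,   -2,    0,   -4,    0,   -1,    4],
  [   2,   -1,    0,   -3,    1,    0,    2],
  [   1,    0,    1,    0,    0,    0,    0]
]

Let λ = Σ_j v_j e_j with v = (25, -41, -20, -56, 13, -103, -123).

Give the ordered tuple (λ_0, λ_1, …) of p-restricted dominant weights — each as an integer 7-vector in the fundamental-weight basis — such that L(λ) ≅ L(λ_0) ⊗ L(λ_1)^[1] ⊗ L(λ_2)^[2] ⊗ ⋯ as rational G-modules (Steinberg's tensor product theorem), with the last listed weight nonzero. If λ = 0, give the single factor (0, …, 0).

((2, 2, 0, 1, 2, 2, 2), (1, 0, 1, 2, 2, 2, 1), (1, 0, 2, 2, 1, 2, 0))

Compute c_i = Σ_j M_{ij} v_j with v = (25, -41, -20, -56, 13, -103, -123):
  c_1 = (2)·(25) + (0)·(-41) + (-1)·(-20) + (1)·(-56) + (0)·(13) + (0)·(-103) + (0)·(-123) = 14
  c_2 = (0)·(25) + (0)·(-41) + (0)·(-20) + (-2)·(-56) + (1)·(13) + (0)·(-103) + (1)·(-123) = 2
  c_3 = (0)·(25) + (-2)·(-41) + (0)·(-20) + (-7)·(-56) + (3)·(13) + (0)·(-103) + (4)·(-123) = 21
  c_4 = (1)·(25) + (0)·(-41) + (0)·(-20) + (0)·(-56) + (0)·(13) + (0)·(-103) + (0)·(-123) = 25
  c_5 = (4)·(25) + (-2)·(-41) + (0)·(-20) + (-4)·(-56) + (0)·(13) + (-1)·(-103) + (4)·(-123) = 17
  c_6 = (2)·(25) + (-1)·(-41) + (0)·(-20) + (-3)·(-56) + (1)·(13) + (0)·(-103) + (2)·(-123) = 26
  c_7 = (1)·(25) + (0)·(-41) + (1)·(-20) + (0)·(-56) + (0)·(13) + (0)·(-103) + (0)·(-123) = 5
Writing each c_i in base p = 3:
  c_1 = 14 = 2·3^0 + 1·3^1 + 1·3^2
  c_2 = 2 = 2·3^0
  c_3 = 21 = 0·3^0 + 1·3^1 + 2·3^2
  c_4 = 25 = 1·3^0 + 2·3^1 + 2·3^2
  c_5 = 17 = 2·3^0 + 2·3^1 + 1·3^2
  c_6 = 26 = 2·3^0 + 2·3^1 + 2·3^2
  c_7 = 5 = 2·3^0 + 1·3^1
λ_0 = (2, 2, 0, 1, 2, 2, 2)
λ_1 = (1, 0, 1, 2, 2, 2, 1)
λ_2 = (1, 0, 2, 2, 1, 2, 0)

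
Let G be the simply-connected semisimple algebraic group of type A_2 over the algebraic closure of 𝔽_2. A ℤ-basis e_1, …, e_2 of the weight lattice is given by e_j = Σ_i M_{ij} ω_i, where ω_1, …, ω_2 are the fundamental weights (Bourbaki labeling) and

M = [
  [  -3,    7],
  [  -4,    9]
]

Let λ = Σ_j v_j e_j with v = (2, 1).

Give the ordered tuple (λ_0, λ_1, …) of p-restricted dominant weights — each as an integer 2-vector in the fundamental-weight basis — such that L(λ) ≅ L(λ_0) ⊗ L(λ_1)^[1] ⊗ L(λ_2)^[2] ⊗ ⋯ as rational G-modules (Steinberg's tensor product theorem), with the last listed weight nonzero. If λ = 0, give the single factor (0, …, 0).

((1, 1),)

Compute c_i = Σ_j M_{ij} v_j with v = (2, 1):
  c_1 = -3*2 + 7*1 = 1
  c_2 = -4*2 + 9*1 = 1
p = 2; digits c_i = Σ_j d_{ij}·2^j, 0 ≤ d_{ij} < 2:
  c_1 = 1 = 1·2^0
  c_2 = 1 = 1·2^0
Factor λ_0 = (1, 1)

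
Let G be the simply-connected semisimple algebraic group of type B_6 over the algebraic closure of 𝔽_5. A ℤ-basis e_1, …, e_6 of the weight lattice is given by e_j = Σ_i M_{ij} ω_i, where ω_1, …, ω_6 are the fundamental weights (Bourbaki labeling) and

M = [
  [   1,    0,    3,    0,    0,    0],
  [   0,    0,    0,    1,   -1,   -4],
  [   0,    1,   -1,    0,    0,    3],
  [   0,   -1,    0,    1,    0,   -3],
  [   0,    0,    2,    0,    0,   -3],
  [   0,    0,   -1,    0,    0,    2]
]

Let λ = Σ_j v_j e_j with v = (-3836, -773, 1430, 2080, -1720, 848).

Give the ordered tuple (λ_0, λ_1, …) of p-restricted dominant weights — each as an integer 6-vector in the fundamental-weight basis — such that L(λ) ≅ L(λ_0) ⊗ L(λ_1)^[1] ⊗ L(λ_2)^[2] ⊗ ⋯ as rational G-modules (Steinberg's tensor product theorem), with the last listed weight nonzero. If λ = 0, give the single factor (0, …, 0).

((4, 3, 1, 4, 1, 1), (0, 1, 3, 1, 3, 3), (3, 1, 3, 2, 2, 0), (3, 3, 2, 2, 2, 2))

In the fundamental-weight basis, λ has coordinates c = M·v (v = (-3836, -773, 1430, 2080, -1720, 848)):
  c_1 = (1)·(-3836) + (0)·(-773) + (3)·(1430) + (0)·(2080) + (0)·(-1720) + (0)·(848) = 454
  c_2 = (0)·(-3836) + (0)·(-773) + (0)·(1430) + (1)·(2080) + (-1)·(-1720) + (-4)·(848) = 408
  c_3 = (0)·(-3836) + (1)·(-773) + (-1)·(1430) + (0)·(2080) + (0)·(-1720) + (3)·(848) = 341
  c_4 = (0)·(-3836) + (-1)·(-773) + (0)·(1430) + (1)·(2080) + (0)·(-1720) + (-3)·(848) = 309
  c_5 = (0)·(-3836) + (0)·(-773) + (2)·(1430) + (0)·(2080) + (0)·(-1720) + (-3)·(848) = 316
  c_6 = (0)·(-3836) + (0)·(-773) + (-1)·(1430) + (0)·(2080) + (0)·(-1720) + (2)·(848) = 266
Writing each c_i in base p = 5:
  c_1 = 454 = 4·5^0 + 0·5^1 + 3·5^2 + 3·5^3
  c_2 = 408 = 3·5^0 + 1·5^1 + 1·5^2 + 3·5^3
  c_3 = 341 = 1·5^0 + 3·5^1 + 3·5^2 + 2·5^3
  c_4 = 309 = 4·5^0 + 1·5^1 + 2·5^2 + 2·5^3
  c_5 = 316 = 1·5^0 + 3·5^1 + 2·5^2 + 2·5^3
  c_6 = 266 = 1·5^0 + 3·5^1 + 0·5^2 + 2·5^3
p-restricted factor λ_0 = (4, 3, 1, 4, 1, 1)
p-restricted factor λ_1 = (0, 1, 3, 1, 3, 3)
p-restricted factor λ_2 = (3, 1, 3, 2, 2, 0)
p-restricted factor λ_3 = (3, 3, 2, 2, 2, 2)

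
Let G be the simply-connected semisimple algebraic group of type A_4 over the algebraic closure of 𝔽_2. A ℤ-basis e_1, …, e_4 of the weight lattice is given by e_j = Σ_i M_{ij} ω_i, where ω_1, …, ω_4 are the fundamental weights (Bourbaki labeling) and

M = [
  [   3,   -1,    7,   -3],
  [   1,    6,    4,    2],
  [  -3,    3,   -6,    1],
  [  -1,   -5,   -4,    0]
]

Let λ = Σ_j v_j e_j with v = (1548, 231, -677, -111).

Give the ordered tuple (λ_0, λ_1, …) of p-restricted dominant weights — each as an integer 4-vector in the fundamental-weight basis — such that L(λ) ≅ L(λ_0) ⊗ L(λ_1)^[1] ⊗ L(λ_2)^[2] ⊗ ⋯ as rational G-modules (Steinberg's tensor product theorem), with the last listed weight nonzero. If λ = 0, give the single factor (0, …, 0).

ω-coordinates c = M·v, v = (1548, 231, -677, -111):
  c_1 = 3*1548 + -1*231 + 7*-677 + -3*-111 = 7
  c_2 = 1*1548 + 6*231 + 4*-677 + 2*-111 = 4
  c_3 = -3*1548 + 3*231 + -6*-677 + 1*-111 = 0
  c_4 = -1*1548 + -5*231 + -4*-677 + 0*-111 = 5
Base-2 expansion of each c_i:
  c_1 = 7 = 1·2^0 + 1·2^1 + 1·2^2
  c_2 = 4 = 0·2^0 + 0·2^1 + 1·2^2
  c_3 = 0
  c_4 = 5 = 1·2^0 + 0·2^1 + 1·2^2
p-restricted factor λ_0 = (1, 0, 0, 1)
p-restricted factor λ_1 = (1, 0, 0, 0)
p-restricted factor λ_2 = (1, 1, 0, 1)

((1, 0, 0, 1), (1, 0, 0, 0), (1, 1, 0, 1))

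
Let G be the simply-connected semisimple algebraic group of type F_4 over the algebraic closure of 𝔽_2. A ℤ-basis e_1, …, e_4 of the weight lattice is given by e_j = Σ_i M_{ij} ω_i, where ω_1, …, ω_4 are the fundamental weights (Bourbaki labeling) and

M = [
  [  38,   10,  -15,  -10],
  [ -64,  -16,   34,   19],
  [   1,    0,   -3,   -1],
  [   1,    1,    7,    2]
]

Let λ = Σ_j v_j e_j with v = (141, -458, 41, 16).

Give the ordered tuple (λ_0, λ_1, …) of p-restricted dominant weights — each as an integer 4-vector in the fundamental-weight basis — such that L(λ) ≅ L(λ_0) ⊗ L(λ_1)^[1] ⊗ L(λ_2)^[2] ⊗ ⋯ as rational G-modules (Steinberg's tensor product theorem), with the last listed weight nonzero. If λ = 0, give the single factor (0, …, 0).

Change of basis e → ω: c = M·v where v = (141, -458, 41, 16):
  c_1 = 38·141 + (10)·(-458) + (-15)·(41) + (-10)·(16) = 3
  c_2 = (-64)·(141) + (-16)·(-458) + 34·41 + 19·16 = 2
  c_3 = 1·141 + (0)·(-458) + (-3)·(41) + (-1)·(16) = 2
  c_4 = 1·141 + (1)·(-458) + 7·41 + 2·16 = 2
Base-2 expansion of each c_i:
  c_1 = 3 = 1·2^0 + 1·2^1
  c_2 = 2 = 0·2^0 + 1·2^1
  c_3 = 2 = 0·2^0 + 1·2^1
  c_4 = 2 = 0·2^0 + 1·2^1
Factor λ_0 = (1, 0, 0, 0)
Factor λ_1 = (1, 1, 1, 1)

((1, 0, 0, 0), (1, 1, 1, 1))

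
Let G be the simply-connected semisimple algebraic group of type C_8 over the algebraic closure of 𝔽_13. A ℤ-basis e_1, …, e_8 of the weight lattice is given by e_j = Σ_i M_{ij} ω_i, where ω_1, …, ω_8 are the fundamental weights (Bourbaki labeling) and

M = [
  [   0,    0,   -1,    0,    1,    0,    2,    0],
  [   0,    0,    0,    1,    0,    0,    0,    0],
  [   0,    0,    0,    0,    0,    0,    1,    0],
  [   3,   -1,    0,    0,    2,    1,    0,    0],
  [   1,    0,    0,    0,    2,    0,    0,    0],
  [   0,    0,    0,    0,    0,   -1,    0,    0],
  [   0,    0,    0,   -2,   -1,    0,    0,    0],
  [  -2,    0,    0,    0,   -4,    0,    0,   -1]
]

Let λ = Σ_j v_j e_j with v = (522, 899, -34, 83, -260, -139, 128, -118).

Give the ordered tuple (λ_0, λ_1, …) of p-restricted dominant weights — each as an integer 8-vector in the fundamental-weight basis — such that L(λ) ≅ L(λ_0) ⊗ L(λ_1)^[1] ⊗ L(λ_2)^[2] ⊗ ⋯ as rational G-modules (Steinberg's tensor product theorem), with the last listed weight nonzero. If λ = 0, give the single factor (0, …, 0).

Converting to the ω-basis (c_i = row i of M dotted with v = (522, 899, -34, 83, -260, -139, 128, -118)):
  c_1 = 0*522 + 0*899 + -1*-34 + 0*83 + 1*-260 + 0*-139 + 2*128 + 0*-118 = 30
  c_2 = 0*522 + 0*899 + 0*-34 + 1*83 + 0*-260 + 0*-139 + 0*128 + 0*-118 = 83
  c_3 = 0*522 + 0*899 + 0*-34 + 0*83 + 0*-260 + 0*-139 + 1*128 + 0*-118 = 128
  c_4 = 3*522 + -1*899 + 0*-34 + 0*83 + 2*-260 + 1*-139 + 0*128 + 0*-118 = 8
  c_5 = 1*522 + 0*899 + 0*-34 + 0*83 + 2*-260 + 0*-139 + 0*128 + 0*-118 = 2
  c_6 = 0*522 + 0*899 + 0*-34 + 0*83 + 0*-260 + -1*-139 + 0*128 + 0*-118 = 139
  c_7 = 0*522 + 0*899 + 0*-34 + -2*83 + -1*-260 + 0*-139 + 0*128 + 0*-118 = 94
  c_8 = -2*522 + 0*899 + 0*-34 + 0*83 + -4*-260 + 0*-139 + 0*128 + -1*-118 = 114
p = 13; digits c_i = Σ_j d_{ij}·13^j, 0 ≤ d_{ij} < 13:
  c_1 = 30 = 4·13^0 + 2·13^1
  c_2 = 83 = 5·13^0 + 6·13^1
  c_3 = 128 = 11·13^0 + 9·13^1
  c_4 = 8 = 8·13^0
  c_5 = 2 = 2·13^0
  c_6 = 139 = 9·13^0 + 10·13^1
  c_7 = 94 = 3·13^0 + 7·13^1
  c_8 = 114 = 10·13^0 + 8·13^1
p-restricted factor λ_0 = (4, 5, 11, 8, 2, 9, 3, 10)
p-restricted factor λ_1 = (2, 6, 9, 0, 0, 10, 7, 8)

((4, 5, 11, 8, 2, 9, 3, 10), (2, 6, 9, 0, 0, 10, 7, 8))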